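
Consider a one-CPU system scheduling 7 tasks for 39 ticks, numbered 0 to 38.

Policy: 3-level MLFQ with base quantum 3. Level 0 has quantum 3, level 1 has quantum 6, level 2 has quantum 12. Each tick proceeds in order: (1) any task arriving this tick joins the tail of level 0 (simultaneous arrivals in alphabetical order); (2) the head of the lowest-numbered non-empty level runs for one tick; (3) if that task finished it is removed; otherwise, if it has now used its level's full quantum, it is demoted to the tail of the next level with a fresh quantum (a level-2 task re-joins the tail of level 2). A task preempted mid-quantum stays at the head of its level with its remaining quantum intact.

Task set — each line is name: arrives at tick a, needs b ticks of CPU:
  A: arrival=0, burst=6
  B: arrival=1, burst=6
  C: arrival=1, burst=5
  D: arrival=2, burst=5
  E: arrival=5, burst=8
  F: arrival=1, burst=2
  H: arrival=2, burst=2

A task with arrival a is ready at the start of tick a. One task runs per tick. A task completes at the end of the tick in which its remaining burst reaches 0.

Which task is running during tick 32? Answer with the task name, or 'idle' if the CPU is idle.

t=0: L0/L1/L2 = A/-/- → run A
t=1: L0/L1/L2 = ABCF/-/- → run A
t=2: L0/L1/L2 = ABCFDH/-/- → run A
t=3: L0/L1/L2 = BCFDH/A/- → run B
t=4: L0/L1/L2 = BCFDH/A/- → run B
t=5: L0/L1/L2 = BCFDHE/A/- → run B
t=6: L0/L1/L2 = CFDHE/AB/- → run C
t=7: L0/L1/L2 = CFDHE/AB/- → run C
t=8: L0/L1/L2 = CFDHE/AB/- → run C
t=9: L0/L1/L2 = FDHE/ABC/- → run F
t=10: L0/L1/L2 = FDHE/ABC/- → run F
t=11: L0/L1/L2 = DHE/ABC/- → run D
t=12: L0/L1/L2 = DHE/ABC/- → run D
t=13: L0/L1/L2 = DHE/ABC/- → run D
t=14: L0/L1/L2 = HE/ABCD/- → run H
t=15: L0/L1/L2 = HE/ABCD/- → run H
t=16: L0/L1/L2 = E/ABCD/- → run E
t=17: L0/L1/L2 = E/ABCD/- → run E
t=18: L0/L1/L2 = E/ABCD/- → run E
t=19: L0/L1/L2 = -/ABCDE/- → run A
t=20: L0/L1/L2 = -/ABCDE/- → run A
t=21: L0/L1/L2 = -/ABCDE/- → run A
t=22: L0/L1/L2 = -/BCDE/- → run B
t=23: L0/L1/L2 = -/BCDE/- → run B
t=24: L0/L1/L2 = -/BCDE/- → run B
t=25: L0/L1/L2 = -/CDE/- → run C
t=26: L0/L1/L2 = -/CDE/- → run C
t=27: L0/L1/L2 = -/DE/- → run D
t=28: L0/L1/L2 = -/DE/- → run D
t=29: L0/L1/L2 = -/E/- → run E
t=30: L0/L1/L2 = -/E/- → run E
t=31: L0/L1/L2 = -/E/- → run E
t=32: L0/L1/L2 = -/E/- → run E
t=33: L0/L1/L2 = -/E/- → run E
t=34: (idle)
t=35: (idle)
t=36: (idle)
t=37: (idle)
t=38: (idle)

running at tick 32 = E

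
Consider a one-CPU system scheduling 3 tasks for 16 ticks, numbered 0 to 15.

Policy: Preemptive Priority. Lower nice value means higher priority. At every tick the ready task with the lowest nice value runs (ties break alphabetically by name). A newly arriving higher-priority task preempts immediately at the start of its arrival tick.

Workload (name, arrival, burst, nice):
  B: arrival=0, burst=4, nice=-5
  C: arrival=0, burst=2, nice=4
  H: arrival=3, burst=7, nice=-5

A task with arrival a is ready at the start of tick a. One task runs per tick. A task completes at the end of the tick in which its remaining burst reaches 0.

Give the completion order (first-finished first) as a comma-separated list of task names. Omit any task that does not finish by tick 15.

t=0: ready={B,C} → run B
t=1: ready={B,C} → run B
t=2: ready={B,C} → run B
t=3: ready={B,C,H} → run B
t=4: ready={C,H} → run H
t=5: ready={C,H} → run H
t=6: ready={C,H} → run H
t=7: ready={C,H} → run H
t=8: ready={C,H} → run H
t=9: ready={C,H} → run H
t=10: ready={C,H} → run H
t=11: ready={C} → run C
t=12: ready={C} → run C
t=13: (idle)
t=14: (idle)
t=15: (idle)

completion order = B, H, C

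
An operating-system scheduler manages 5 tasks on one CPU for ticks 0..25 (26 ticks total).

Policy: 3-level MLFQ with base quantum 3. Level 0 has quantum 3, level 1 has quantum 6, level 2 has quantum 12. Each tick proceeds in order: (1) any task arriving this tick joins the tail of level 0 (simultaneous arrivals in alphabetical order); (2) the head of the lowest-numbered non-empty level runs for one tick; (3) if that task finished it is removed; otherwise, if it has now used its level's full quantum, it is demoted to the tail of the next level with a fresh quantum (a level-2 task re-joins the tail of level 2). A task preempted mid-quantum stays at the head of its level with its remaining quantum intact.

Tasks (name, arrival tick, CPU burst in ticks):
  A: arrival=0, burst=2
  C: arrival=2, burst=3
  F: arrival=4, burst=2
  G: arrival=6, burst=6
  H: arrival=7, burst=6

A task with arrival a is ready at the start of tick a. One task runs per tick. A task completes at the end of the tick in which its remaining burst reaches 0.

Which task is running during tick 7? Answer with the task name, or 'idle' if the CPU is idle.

t=0: L0/L1/L2 = A/-/- → run A
t=1: L0/L1/L2 = A/-/- → run A
t=2: L0/L1/L2 = C/-/- → run C
t=3: L0/L1/L2 = C/-/- → run C
t=4: L0/L1/L2 = CF/-/- → run C
t=5: L0/L1/L2 = F/-/- → run F
t=6: L0/L1/L2 = FG/-/- → run F
t=7: L0/L1/L2 = GH/-/- → run G
t=8: L0/L1/L2 = GH/-/- → run G
t=9: L0/L1/L2 = GH/-/- → run G
t=10: L0/L1/L2 = H/G/- → run H
t=11: L0/L1/L2 = H/G/- → run H
t=12: L0/L1/L2 = H/G/- → run H
t=13: L0/L1/L2 = -/GH/- → run G
t=14: L0/L1/L2 = -/GH/- → run G
t=15: L0/L1/L2 = -/GH/- → run G
t=16: L0/L1/L2 = -/H/- → run H
t=17: L0/L1/L2 = -/H/- → run H
t=18: L0/L1/L2 = -/H/- → run H
t=19: (idle)
t=20: (idle)
t=21: (idle)
t=22: (idle)
t=23: (idle)
t=24: (idle)
t=25: (idle)

running at tick 7 = G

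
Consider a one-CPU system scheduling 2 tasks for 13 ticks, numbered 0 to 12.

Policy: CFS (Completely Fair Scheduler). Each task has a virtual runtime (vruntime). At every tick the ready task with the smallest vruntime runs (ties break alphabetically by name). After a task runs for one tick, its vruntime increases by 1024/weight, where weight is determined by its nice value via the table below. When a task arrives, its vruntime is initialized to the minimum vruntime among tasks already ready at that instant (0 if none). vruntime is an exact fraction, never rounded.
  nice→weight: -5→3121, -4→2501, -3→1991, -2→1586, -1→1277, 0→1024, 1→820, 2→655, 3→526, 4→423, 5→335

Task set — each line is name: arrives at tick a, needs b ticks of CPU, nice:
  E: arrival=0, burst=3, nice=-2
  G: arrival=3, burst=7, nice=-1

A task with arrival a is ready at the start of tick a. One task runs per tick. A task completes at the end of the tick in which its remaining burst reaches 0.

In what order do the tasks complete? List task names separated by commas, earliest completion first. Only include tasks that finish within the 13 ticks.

completion order = E, G

t=0: vr[E=0] → run E
t=1: vr[E=512/793] → run E
t=2: vr[E=1024/793] → run E
t=3: vr[G=0] → run G
t=4: vr[G=1024/1277] → run G
t=5: vr[G=2048/1277] → run G
t=6: vr[G=3072/1277] → run G
t=7: vr[G=4096/1277] → run G
t=8: vr[G=5120/1277] → run G
t=9: vr[G=6144/1277] → run G
t=10: (idle)
t=11: (idle)
t=12: (idle)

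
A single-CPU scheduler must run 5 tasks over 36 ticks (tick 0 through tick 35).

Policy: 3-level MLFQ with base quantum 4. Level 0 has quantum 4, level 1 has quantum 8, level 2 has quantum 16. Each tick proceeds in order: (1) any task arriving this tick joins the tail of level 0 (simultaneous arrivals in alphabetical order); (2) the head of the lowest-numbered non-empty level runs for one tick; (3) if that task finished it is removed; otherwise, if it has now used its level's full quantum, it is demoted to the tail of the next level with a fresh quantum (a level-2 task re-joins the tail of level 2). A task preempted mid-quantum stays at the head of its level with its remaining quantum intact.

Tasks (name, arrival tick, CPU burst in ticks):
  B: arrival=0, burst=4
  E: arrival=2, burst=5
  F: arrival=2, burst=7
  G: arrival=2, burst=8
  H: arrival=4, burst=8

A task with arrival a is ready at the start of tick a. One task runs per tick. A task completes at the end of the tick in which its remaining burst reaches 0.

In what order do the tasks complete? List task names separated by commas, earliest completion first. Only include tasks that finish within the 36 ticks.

t=0: L0/L1/L2 = B/-/- → run B
t=1: L0/L1/L2 = B/-/- → run B
t=2: L0/L1/L2 = BEFG/-/- → run B
t=3: L0/L1/L2 = BEFG/-/- → run B
t=4: L0/L1/L2 = EFGH/-/- → run E
t=5: L0/L1/L2 = EFGH/-/- → run E
t=6: L0/L1/L2 = EFGH/-/- → run E
t=7: L0/L1/L2 = EFGH/-/- → run E
t=8: L0/L1/L2 = FGH/E/- → run F
t=9: L0/L1/L2 = FGH/E/- → run F
t=10: L0/L1/L2 = FGH/E/- → run F
t=11: L0/L1/L2 = FGH/E/- → run F
t=12: L0/L1/L2 = GH/EF/- → run G
t=13: L0/L1/L2 = GH/EF/- → run G
t=14: L0/L1/L2 = GH/EF/- → run G
t=15: L0/L1/L2 = GH/EF/- → run G
t=16: L0/L1/L2 = H/EFG/- → run H
t=17: L0/L1/L2 = H/EFG/- → run H
t=18: L0/L1/L2 = H/EFG/- → run H
t=19: L0/L1/L2 = H/EFG/- → run H
t=20: L0/L1/L2 = -/EFGH/- → run E
t=21: L0/L1/L2 = -/FGH/- → run F
t=22: L0/L1/L2 = -/FGH/- → run F
t=23: L0/L1/L2 = -/FGH/- → run F
t=24: L0/L1/L2 = -/GH/- → run G
t=25: L0/L1/L2 = -/GH/- → run G
t=26: L0/L1/L2 = -/GH/- → run G
t=27: L0/L1/L2 = -/GH/- → run G
t=28: L0/L1/L2 = -/H/- → run H
t=29: L0/L1/L2 = -/H/- → run H
t=30: L0/L1/L2 = -/H/- → run H
t=31: L0/L1/L2 = -/H/- → run H
t=32: (idle)
t=33: (idle)
t=34: (idle)
t=35: (idle)

completion order = B, E, F, G, H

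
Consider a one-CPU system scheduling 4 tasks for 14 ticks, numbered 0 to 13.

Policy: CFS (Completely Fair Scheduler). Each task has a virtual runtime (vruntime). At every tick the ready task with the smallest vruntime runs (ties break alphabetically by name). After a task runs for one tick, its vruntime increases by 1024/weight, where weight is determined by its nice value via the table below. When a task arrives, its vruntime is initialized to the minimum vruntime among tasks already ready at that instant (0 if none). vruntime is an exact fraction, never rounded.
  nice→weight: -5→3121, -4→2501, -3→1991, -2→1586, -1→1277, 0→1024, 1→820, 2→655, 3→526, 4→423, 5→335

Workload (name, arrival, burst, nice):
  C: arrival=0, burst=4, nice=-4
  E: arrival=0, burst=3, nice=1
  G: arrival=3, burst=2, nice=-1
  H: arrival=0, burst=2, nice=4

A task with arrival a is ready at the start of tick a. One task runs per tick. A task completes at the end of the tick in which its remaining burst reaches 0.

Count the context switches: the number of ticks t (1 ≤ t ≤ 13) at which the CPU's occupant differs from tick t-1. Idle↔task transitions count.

context switches = 11

t=0: vr[C=0 E=0 H=0] → run C
t=1: vr[C=1024/2501 E=0 H=0] → run E
t=2: vr[C=1024/2501 E=256/205 H=0] → run H
t=3: vr[C=1024/2501 E=256/205 G=1024/2501 H=1024/423] → run C
t=4: vr[C=2048/2501 E=256/205 G=1024/2501 H=1024/423] → run G
t=5: vr[C=2048/2501 E=256/205 G=3868672/3193777 H=1024/423] → run C
t=6: vr[C=3072/2501 E=256/205 G=3868672/3193777 H=1024/423] → run G
t=7: vr[C=3072/2501 E=256/205 H=1024/423] → run C
t=8: vr[E=256/205 H=1024/423] → run E
t=9: vr[E=512/205 H=1024/423] → run H
t=10: vr[E=512/205] → run E
t=11: (idle)
t=12: (idle)
t=13: (idle)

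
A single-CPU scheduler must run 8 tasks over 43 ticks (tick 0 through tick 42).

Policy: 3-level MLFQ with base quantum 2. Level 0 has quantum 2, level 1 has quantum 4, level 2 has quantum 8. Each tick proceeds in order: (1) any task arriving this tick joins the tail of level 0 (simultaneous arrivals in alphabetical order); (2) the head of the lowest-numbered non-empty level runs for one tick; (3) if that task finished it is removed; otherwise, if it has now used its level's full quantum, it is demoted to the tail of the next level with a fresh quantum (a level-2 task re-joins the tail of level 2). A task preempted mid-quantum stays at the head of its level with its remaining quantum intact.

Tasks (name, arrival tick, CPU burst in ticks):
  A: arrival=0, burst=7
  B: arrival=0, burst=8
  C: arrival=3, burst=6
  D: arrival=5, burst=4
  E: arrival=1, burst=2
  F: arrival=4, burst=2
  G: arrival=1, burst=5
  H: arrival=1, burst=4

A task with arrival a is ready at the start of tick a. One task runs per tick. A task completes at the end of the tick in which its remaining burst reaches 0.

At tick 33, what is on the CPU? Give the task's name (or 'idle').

running at tick 33 = D

t=0: L0/L1/L2 = AB/-/- → run A
t=1: L0/L1/L2 = ABEGH/-/- → run A
t=2: L0/L1/L2 = BEGH/A/- → run B
t=3: L0/L1/L2 = BEGHC/A/- → run B
t=4: L0/L1/L2 = EGHCF/AB/- → run E
t=5: L0/L1/L2 = EGHCFD/AB/- → run E
t=6: L0/L1/L2 = GHCFD/AB/- → run G
t=7: L0/L1/L2 = GHCFD/AB/- → run G
t=8: L0/L1/L2 = HCFD/ABG/- → run H
t=9: L0/L1/L2 = HCFD/ABG/- → run H
t=10: L0/L1/L2 = CFD/ABGH/- → run C
t=11: L0/L1/L2 = CFD/ABGH/- → run C
t=12: L0/L1/L2 = FD/ABGHC/- → run F
t=13: L0/L1/L2 = FD/ABGHC/- → run F
t=14: L0/L1/L2 = D/ABGHC/- → run D
t=15: L0/L1/L2 = D/ABGHC/- → run D
t=16: L0/L1/L2 = -/ABGHCD/- → run A
t=17: L0/L1/L2 = -/ABGHCD/- → run A
t=18: L0/L1/L2 = -/ABGHCD/- → run A
t=19: L0/L1/L2 = -/ABGHCD/- → run A
t=20: L0/L1/L2 = -/BGHCD/A → run B
t=21: L0/L1/L2 = -/BGHCD/A → run B
t=22: L0/L1/L2 = -/BGHCD/A → run B
t=23: L0/L1/L2 = -/BGHCD/A → run B
t=24: L0/L1/L2 = -/GHCD/AB → run G
t=25: L0/L1/L2 = -/GHCD/AB → run G
t=26: L0/L1/L2 = -/GHCD/AB → run G
t=27: L0/L1/L2 = -/HCD/AB → run H
t=28: L0/L1/L2 = -/HCD/AB → run H
t=29: L0/L1/L2 = -/CD/AB → run C
t=30: L0/L1/L2 = -/CD/AB → run C
t=31: L0/L1/L2 = -/CD/AB → run C
t=32: L0/L1/L2 = -/CD/AB → run C
t=33: L0/L1/L2 = -/D/AB → run D
t=34: L0/L1/L2 = -/D/AB → run D
t=35: L0/L1/L2 = -/-/AB → run A
t=36: L0/L1/L2 = -/-/B → run B
t=37: L0/L1/L2 = -/-/B → run B
t=38: (idle)
t=39: (idle)
t=40: (idle)
t=41: (idle)
t=42: (idle)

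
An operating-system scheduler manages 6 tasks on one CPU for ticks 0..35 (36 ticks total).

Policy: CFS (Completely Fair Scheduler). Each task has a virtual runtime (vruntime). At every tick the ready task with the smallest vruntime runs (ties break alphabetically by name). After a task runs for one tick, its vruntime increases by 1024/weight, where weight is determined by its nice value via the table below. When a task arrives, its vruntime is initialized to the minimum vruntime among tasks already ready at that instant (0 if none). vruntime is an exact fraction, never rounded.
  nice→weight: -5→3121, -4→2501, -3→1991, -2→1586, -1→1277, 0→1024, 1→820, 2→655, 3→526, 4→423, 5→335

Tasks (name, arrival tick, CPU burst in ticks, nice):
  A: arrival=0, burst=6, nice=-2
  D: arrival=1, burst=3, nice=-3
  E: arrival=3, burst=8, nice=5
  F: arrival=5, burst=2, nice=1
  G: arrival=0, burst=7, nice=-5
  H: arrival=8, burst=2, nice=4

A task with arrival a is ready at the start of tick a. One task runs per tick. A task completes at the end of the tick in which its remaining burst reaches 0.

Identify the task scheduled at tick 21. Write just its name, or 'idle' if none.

t=0: vr[A=0 G=0] → run A
t=1: vr[A=512/793 D=0 G=0] → run D
t=2: vr[A=512/793 D=1024/1991 G=0] → run G
t=3: vr[A=512/793 D=1024/1991 E=1024/3121 G=1024/3121] → run E
t=4: vr[A=512/793 D=1024/1991 E=3538944/1045535 G=1024/3121] → run G
t=5: vr[A=512/793 D=1024/1991 E=3538944/1045535 F=1024/1991 G=2048/3121] → run D
t=6: vr[A=512/793 D=2048/1991 E=3538944/1045535 F=1024/1991 G=2048/3121] → run F
t=7: vr[A=512/793 D=2048/1991 E=3538944/1045535 F=719616/408155 G=2048/3121] → run A
t=8: vr[A=1024/793 D=2048/1991 E=3538944/1045535 F=719616/408155 G=2048/3121 H=2048/3121] → run G
t=9: vr[A=1024/793 D=2048/1991 E=3538944/1045535 F=719616/408155 G=3072/3121 H=2048/3121] → run H
t=10: vr[A=1024/793 D=2048/1991 E=3538944/1045535 F=719616/408155 G=3072/3121 H=4062208/1320183] → run G
t=11: vr[A=1024/793 D=2048/1991 E=3538944/1045535 F=719616/408155 G=4096/3121 H=4062208/1320183] → run D
t=12: vr[A=1024/793 E=3538944/1045535 F=719616/408155 G=4096/3121 H=4062208/1320183] → run A
t=13: vr[A=1536/793 E=3538944/1045535 F=719616/408155 G=4096/3121 H=4062208/1320183] → run G
t=14: vr[A=1536/793 E=3538944/1045535 F=719616/408155 G=5120/3121 H=4062208/1320183] → run G
t=15: vr[A=1536/793 E=3538944/1045535 F=719616/408155 G=6144/3121 H=4062208/1320183] → run F
t=16: vr[A=1536/793 E=3538944/1045535 G=6144/3121 H=4062208/1320183] → run A
t=17: vr[A=2048/793 E=3538944/1045535 G=6144/3121 H=4062208/1320183] → run G
t=18: vr[A=2048/793 E=3538944/1045535 H=4062208/1320183] → run A
t=19: vr[A=2560/793 E=3538944/1045535 H=4062208/1320183] → run H
t=20: vr[A=2560/793 E=3538944/1045535] → run A
t=21: vr[E=3538944/1045535] → run E
t=22: vr[E=6734848/1045535] → run E
t=23: vr[E=9930752/1045535] → run E
t=24: vr[E=13126656/1045535] → run E
t=25: vr[E=3264512/209107] → run E
t=26: vr[E=19518464/1045535] → run E
t=27: vr[E=22714368/1045535] → run E
t=28: (idle)
t=29: (idle)
t=30: (idle)
t=31: (idle)
t=32: (idle)
t=33: (idle)
t=34: (idle)
t=35: (idle)

running at tick 21 = E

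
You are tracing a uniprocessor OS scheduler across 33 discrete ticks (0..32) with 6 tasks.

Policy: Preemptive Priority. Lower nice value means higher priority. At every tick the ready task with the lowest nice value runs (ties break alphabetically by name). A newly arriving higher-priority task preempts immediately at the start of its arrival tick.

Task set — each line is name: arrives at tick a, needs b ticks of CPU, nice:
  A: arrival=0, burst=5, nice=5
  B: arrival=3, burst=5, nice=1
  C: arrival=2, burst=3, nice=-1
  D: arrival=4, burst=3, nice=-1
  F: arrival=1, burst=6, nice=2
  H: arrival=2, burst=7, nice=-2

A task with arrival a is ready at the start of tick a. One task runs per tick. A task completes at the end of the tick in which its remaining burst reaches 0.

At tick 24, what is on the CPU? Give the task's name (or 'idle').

running at tick 24 = F

t=0: ready={A} → run A
t=1: ready={A,F} → run F
t=2: ready={A,C,F,H} → run H
t=3: ready={A,B,C,F,H} → run H
t=4: ready={A,B,C,D,F,H} → run H
t=5: ready={A,B,C,D,F,H} → run H
t=6: ready={A,B,C,D,F,H} → run H
t=7: ready={A,B,C,D,F,H} → run H
t=8: ready={A,B,C,D,F,H} → run H
t=9: ready={A,B,C,D,F} → run C
t=10: ready={A,B,C,D,F} → run C
t=11: ready={A,B,C,D,F} → run C
t=12: ready={A,B,D,F} → run D
t=13: ready={A,B,D,F} → run D
t=14: ready={A,B,D,F} → run D
t=15: ready={A,B,F} → run B
t=16: ready={A,B,F} → run B
t=17: ready={A,B,F} → run B
t=18: ready={A,B,F} → run B
t=19: ready={A,B,F} → run B
t=20: ready={A,F} → run F
t=21: ready={A,F} → run F
t=22: ready={A,F} → run F
t=23: ready={A,F} → run F
t=24: ready={A,F} → run F
t=25: ready={A} → run A
t=26: ready={A} → run A
t=27: ready={A} → run A
t=28: ready={A} → run A
t=29: (idle)
t=30: (idle)
t=31: (idle)
t=32: (idle)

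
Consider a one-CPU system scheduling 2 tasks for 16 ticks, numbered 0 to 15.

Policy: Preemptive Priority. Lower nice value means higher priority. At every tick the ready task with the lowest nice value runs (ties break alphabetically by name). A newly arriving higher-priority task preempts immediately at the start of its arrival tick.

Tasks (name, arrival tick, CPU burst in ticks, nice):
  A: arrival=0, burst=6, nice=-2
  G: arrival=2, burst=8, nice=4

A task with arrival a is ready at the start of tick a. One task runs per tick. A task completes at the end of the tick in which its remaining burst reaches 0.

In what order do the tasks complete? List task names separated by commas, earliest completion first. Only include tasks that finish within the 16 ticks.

t=0: ready={A} → run A
t=1: ready={A} → run A
t=2: ready={A,G} → run A
t=3: ready={A,G} → run A
t=4: ready={A,G} → run A
t=5: ready={A,G} → run A
t=6: ready={G} → run G
t=7: ready={G} → run G
t=8: ready={G} → run G
t=9: ready={G} → run G
t=10: ready={G} → run G
t=11: ready={G} → run G
t=12: ready={G} → run G
t=13: ready={G} → run G
t=14: (idle)
t=15: (idle)

completion order = A, G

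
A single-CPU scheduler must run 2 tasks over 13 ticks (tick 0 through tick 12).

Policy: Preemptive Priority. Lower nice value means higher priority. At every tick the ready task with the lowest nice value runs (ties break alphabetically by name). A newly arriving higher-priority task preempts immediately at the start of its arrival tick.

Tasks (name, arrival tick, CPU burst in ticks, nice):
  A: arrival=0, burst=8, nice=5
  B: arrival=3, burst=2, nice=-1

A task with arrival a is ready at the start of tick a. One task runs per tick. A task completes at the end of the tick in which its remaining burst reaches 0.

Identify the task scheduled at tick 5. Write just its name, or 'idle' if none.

t=0: ready={A} → run A
t=1: ready={A} → run A
t=2: ready={A} → run A
t=3: ready={A,B} → run B
t=4: ready={A,B} → run B
t=5: ready={A} → run A
t=6: ready={A} → run A
t=7: ready={A} → run A
t=8: ready={A} → run A
t=9: ready={A} → run A
t=10: (idle)
t=11: (idle)
t=12: (idle)

running at tick 5 = A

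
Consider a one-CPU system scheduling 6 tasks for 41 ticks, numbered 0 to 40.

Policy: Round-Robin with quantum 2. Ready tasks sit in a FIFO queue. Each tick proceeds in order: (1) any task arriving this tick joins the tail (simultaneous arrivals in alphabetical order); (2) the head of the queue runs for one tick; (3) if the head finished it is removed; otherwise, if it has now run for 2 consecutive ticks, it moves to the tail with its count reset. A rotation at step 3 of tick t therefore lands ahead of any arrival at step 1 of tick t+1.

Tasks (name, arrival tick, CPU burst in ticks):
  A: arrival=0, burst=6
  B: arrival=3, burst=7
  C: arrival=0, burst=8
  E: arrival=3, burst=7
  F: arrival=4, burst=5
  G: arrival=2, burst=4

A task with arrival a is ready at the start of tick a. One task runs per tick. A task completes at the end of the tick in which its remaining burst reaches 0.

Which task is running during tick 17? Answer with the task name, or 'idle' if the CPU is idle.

running at tick 17 = A

t=0: queue=[A,C] q_used=0 → run A
t=1: queue=[A,C] q_used=1 → run A
t=2: queue=[C,A,G] q_used=0 → run C
t=3: queue=[C,A,G,B,E] q_used=1 → run C
t=4: queue=[A,G,B,E,C,F] q_used=0 → run A
t=5: queue=[A,G,B,E,C,F] q_used=1 → run A
t=6: queue=[G,B,E,C,F,A] q_used=0 → run G
t=7: queue=[G,B,E,C,F,A] q_used=1 → run G
t=8: queue=[B,E,C,F,A,G] q_used=0 → run B
t=9: queue=[B,E,C,F,A,G] q_used=1 → run B
t=10: queue=[E,C,F,A,G,B] q_used=0 → run E
t=11: queue=[E,C,F,A,G,B] q_used=1 → run E
t=12: queue=[C,F,A,G,B,E] q_used=0 → run C
t=13: queue=[C,F,A,G,B,E] q_used=1 → run C
t=14: queue=[F,A,G,B,E,C] q_used=0 → run F
t=15: queue=[F,A,G,B,E,C] q_used=1 → run F
t=16: queue=[A,G,B,E,C,F] q_used=0 → run A
t=17: queue=[A,G,B,E,C,F] q_used=1 → run A
t=18: queue=[G,B,E,C,F] q_used=0 → run G
t=19: queue=[G,B,E,C,F] q_used=1 → run G
t=20: queue=[B,E,C,F] q_used=0 → run B
t=21: queue=[B,E,C,F] q_used=1 → run B
t=22: queue=[E,C,F,B] q_used=0 → run E
t=23: queue=[E,C,F,B] q_used=1 → run E
t=24: queue=[C,F,B,E] q_used=0 → run C
t=25: queue=[C,F,B,E] q_used=1 → run C
t=26: queue=[F,B,E,C] q_used=0 → run F
t=27: queue=[F,B,E,C] q_used=1 → run F
t=28: queue=[B,E,C,F] q_used=0 → run B
t=29: queue=[B,E,C,F] q_used=1 → run B
t=30: queue=[E,C,F,B] q_used=0 → run E
t=31: queue=[E,C,F,B] q_used=1 → run E
t=32: queue=[C,F,B,E] q_used=0 → run C
t=33: queue=[C,F,B,E] q_used=1 → run C
t=34: queue=[F,B,E] q_used=0 → run F
t=35: queue=[B,E] q_used=0 → run B
t=36: queue=[E] q_used=0 → run E
t=37: (idle)
t=38: (idle)
t=39: (idle)
t=40: (idle)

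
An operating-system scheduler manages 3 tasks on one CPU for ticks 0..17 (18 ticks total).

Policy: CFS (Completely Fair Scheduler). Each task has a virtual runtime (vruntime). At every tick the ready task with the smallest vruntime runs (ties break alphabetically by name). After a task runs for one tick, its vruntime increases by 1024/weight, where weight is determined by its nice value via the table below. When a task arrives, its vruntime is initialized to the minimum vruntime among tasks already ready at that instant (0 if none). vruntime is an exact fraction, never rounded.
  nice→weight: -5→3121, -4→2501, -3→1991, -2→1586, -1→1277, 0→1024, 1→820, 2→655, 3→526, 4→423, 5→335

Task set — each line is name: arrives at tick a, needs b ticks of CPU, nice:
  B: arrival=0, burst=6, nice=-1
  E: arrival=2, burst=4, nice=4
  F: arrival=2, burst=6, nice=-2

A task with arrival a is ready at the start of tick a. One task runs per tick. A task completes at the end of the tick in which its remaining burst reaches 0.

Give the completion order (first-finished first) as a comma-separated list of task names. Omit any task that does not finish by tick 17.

t=0: vr[B=0] → run B
t=1: vr[B=1024/1277] → run B
t=2: vr[B=2048/1277 E=2048/1277 F=2048/1277] → run B
t=3: vr[B=3072/1277 E=2048/1277 F=2048/1277] → run E
t=4: vr[B=3072/1277 E=2173952/540171 F=2048/1277] → run F
t=5: vr[B=3072/1277 E=2173952/540171 F=2277888/1012661] → run F
t=6: vr[B=3072/1277 E=2173952/540171 F=2931712/1012661] → run B
t=7: vr[B=4096/1277 E=2173952/540171 F=2931712/1012661] → run F
t=8: vr[B=4096/1277 E=2173952/540171 F=3585536/1012661] → run B
t=9: vr[B=5120/1277 E=2173952/540171 F=3585536/1012661] → run F
t=10: vr[B=5120/1277 E=2173952/540171 F=4239360/1012661] → run B
t=11: vr[E=2173952/540171 F=4239360/1012661] → run E
t=12: vr[E=3481600/540171 F=4239360/1012661] → run F
t=13: vr[E=3481600/540171 F=4893184/1012661] → run F
t=14: vr[E=3481600/540171] → run E
t=15: vr[E=1596416/180057] → run E
t=16: (idle)
t=17: (idle)

completion order = B, F, E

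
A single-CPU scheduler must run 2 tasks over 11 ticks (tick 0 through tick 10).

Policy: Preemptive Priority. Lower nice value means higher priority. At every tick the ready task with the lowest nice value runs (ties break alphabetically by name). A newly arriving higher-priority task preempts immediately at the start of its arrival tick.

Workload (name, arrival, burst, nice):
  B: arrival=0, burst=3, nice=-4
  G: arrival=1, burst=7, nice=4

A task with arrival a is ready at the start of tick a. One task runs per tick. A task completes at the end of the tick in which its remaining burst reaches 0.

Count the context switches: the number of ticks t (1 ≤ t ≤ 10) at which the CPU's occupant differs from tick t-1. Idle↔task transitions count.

context switches = 2

t=0: ready={B} → run B
t=1: ready={B,G} → run B
t=2: ready={B,G} → run B
t=3: ready={G} → run G
t=4: ready={G} → run G
t=5: ready={G} → run G
t=6: ready={G} → run G
t=7: ready={G} → run G
t=8: ready={G} → run G
t=9: ready={G} → run G
t=10: (idle)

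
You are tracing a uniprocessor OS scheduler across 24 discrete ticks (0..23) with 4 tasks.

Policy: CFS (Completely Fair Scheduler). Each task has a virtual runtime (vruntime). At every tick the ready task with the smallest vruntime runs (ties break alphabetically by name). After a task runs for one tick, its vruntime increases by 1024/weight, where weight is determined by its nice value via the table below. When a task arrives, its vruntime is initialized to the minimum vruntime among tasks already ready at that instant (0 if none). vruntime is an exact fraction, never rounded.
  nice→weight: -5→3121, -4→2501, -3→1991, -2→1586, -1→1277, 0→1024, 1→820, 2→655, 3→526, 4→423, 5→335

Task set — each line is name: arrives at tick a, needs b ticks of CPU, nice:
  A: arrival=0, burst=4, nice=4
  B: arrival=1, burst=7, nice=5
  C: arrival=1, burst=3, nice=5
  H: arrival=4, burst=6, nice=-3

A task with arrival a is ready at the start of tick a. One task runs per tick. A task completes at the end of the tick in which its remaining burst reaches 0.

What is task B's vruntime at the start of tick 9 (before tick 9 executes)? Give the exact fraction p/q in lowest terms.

t=0: vr[A=0] → run A
t=1: vr[A=1024/423 B=1024/423 C=1024/423] → run A
t=2: vr[A=2048/423 B=1024/423 C=1024/423] → run B
t=3: vr[A=2048/423 B=776192/141705 C=1024/423] → run C
t=4: vr[A=2048/423 B=776192/141705 C=776192/141705 H=2048/423] → run A
t=5: vr[A=1024/141 B=776192/141705 C=776192/141705 H=2048/423] → run H
t=6: vr[A=1024/141 B=776192/141705 C=776192/141705 H=4510720/842193] → run H
t=7: vr[A=1024/141 B=776192/141705 C=776192/141705 H=4943872/842193] → run B
t=8: vr[A=1024/141 B=1209344/141705 C=776192/141705 H=4943872/842193] → run C
t=9: vr[A=1024/141 B=1209344/141705 C=1209344/141705 H=4943872/842193] → run H
t=10: vr[A=1024/141 B=1209344/141705 C=1209344/141705 H=5377024/842193] → run H
t=11: vr[A=1024/141 B=1209344/141705 C=1209344/141705 H=5810176/842193] → run H
t=12: vr[A=1024/141 B=1209344/141705 C=1209344/141705 H=6243328/842193] → run A
t=13: vr[B=1209344/141705 C=1209344/141705 H=6243328/842193] → run H
t=14: vr[B=1209344/141705 C=1209344/141705] → run B
t=15: vr[B=1642496/141705 C=1209344/141705] → run C
t=16: vr[B=1642496/141705] → run B
t=17: vr[B=2075648/141705] → run B
t=18: vr[B=501760/28341] → run B
t=19: vr[B=2941952/141705] → run B
t=20: (idle)
t=21: (idle)
t=22: (idle)
t=23: (idle)

vruntime(B, start of tick 9) = 1209344/141705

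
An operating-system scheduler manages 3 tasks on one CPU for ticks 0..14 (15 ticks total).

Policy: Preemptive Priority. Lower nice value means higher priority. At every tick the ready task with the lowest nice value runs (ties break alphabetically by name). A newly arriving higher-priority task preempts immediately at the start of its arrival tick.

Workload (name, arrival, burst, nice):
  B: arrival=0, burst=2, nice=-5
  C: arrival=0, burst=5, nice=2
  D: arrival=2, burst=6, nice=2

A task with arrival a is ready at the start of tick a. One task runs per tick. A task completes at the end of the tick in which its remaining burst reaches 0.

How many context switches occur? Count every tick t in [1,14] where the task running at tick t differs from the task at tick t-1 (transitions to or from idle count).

t=0: ready={B,C} → run B
t=1: ready={B,C} → run B
t=2: ready={C,D} → run C
t=3: ready={C,D} → run C
t=4: ready={C,D} → run C
t=5: ready={C,D} → run C
t=6: ready={C,D} → run C
t=7: ready={D} → run D
t=8: ready={D} → run D
t=9: ready={D} → run D
t=10: ready={D} → run D
t=11: ready={D} → run D
t=12: ready={D} → run D
t=13: (idle)
t=14: (idle)

context switches = 3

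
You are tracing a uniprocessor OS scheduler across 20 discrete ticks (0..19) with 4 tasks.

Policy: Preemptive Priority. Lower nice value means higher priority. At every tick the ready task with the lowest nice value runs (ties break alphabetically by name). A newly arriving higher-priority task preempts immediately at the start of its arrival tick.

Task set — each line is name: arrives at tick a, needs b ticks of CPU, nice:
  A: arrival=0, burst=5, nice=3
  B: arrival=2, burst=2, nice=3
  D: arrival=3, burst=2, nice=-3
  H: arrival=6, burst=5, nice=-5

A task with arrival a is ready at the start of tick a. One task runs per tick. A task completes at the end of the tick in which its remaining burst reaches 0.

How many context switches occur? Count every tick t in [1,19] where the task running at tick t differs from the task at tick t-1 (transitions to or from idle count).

context switches = 6

t=0: ready={A} → run A
t=1: ready={A} → run A
t=2: ready={A,B} → run A
t=3: ready={A,B,D} → run D
t=4: ready={A,B,D} → run D
t=5: ready={A,B} → run A
t=6: ready={A,B,H} → run H
t=7: ready={A,B,H} → run H
t=8: ready={A,B,H} → run H
t=9: ready={A,B,H} → run H
t=10: ready={A,B,H} → run H
t=11: ready={A,B} → run A
t=12: ready={B} → run B
t=13: ready={B} → run B
t=14: (idle)
t=15: (idle)
t=16: (idle)
t=17: (idle)
t=18: (idle)
t=19: (idle)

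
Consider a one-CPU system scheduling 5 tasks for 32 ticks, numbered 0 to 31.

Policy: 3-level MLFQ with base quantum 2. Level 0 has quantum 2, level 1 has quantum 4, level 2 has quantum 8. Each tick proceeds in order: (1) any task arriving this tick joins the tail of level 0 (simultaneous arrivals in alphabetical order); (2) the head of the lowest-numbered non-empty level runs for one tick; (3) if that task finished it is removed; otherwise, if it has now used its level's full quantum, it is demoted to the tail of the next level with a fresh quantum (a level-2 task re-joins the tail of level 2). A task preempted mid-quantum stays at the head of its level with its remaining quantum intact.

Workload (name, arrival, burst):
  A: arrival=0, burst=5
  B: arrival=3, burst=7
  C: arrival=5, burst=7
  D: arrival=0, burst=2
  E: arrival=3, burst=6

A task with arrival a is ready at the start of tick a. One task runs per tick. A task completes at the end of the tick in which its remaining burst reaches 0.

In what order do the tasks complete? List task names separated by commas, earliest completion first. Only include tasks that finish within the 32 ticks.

t=0: L0/L1/L2 = AD/-/- → run A
t=1: L0/L1/L2 = AD/-/- → run A
t=2: L0/L1/L2 = D/A/- → run D
t=3: L0/L1/L2 = DBE/A/- → run D
t=4: L0/L1/L2 = BE/A/- → run B
t=5: L0/L1/L2 = BEC/A/- → run B
t=6: L0/L1/L2 = EC/AB/- → run E
t=7: L0/L1/L2 = EC/AB/- → run E
t=8: L0/L1/L2 = C/ABE/- → run C
t=9: L0/L1/L2 = C/ABE/- → run C
t=10: L0/L1/L2 = -/ABEC/- → run A
t=11: L0/L1/L2 = -/ABEC/- → run A
t=12: L0/L1/L2 = -/ABEC/- → run A
t=13: L0/L1/L2 = -/BEC/- → run B
t=14: L0/L1/L2 = -/BEC/- → run B
t=15: L0/L1/L2 = -/BEC/- → run B
t=16: L0/L1/L2 = -/BEC/- → run B
t=17: L0/L1/L2 = -/EC/B → run E
t=18: L0/L1/L2 = -/EC/B → run E
t=19: L0/L1/L2 = -/EC/B → run E
t=20: L0/L1/L2 = -/EC/B → run E
t=21: L0/L1/L2 = -/C/B → run C
t=22: L0/L1/L2 = -/C/B → run C
t=23: L0/L1/L2 = -/C/B → run C
t=24: L0/L1/L2 = -/C/B → run C
t=25: L0/L1/L2 = -/-/BC → run B
t=26: L0/L1/L2 = -/-/C → run C
t=27: (idle)
t=28: (idle)
t=29: (idle)
t=30: (idle)
t=31: (idle)

completion order = D, A, E, B, C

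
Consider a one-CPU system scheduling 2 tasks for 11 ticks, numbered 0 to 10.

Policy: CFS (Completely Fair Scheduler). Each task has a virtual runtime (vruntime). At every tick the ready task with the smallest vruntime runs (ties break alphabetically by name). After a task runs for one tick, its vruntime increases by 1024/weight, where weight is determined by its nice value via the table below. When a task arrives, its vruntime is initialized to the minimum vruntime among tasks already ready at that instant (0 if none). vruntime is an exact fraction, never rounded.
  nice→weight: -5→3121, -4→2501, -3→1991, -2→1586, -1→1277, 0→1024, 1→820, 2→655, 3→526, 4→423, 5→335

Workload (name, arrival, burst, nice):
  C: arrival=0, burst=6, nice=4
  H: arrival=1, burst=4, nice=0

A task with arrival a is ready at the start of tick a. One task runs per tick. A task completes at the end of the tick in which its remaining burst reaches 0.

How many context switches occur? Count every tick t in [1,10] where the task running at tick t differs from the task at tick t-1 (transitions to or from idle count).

context switches = 5

t=0: vr[C=0] → run C
t=1: vr[C=1024/423 H=1024/423] → run C
t=2: vr[C=2048/423 H=1024/423] → run H
t=3: vr[C=2048/423 H=1447/423] → run H
t=4: vr[C=2048/423 H=1870/423] → run H
t=5: vr[C=2048/423 H=2293/423] → run C
t=6: vr[C=1024/141 H=2293/423] → run H
t=7: vr[C=1024/141] → run C
t=8: vr[C=4096/423] → run C
t=9: vr[C=5120/423] → run C
t=10: (idle)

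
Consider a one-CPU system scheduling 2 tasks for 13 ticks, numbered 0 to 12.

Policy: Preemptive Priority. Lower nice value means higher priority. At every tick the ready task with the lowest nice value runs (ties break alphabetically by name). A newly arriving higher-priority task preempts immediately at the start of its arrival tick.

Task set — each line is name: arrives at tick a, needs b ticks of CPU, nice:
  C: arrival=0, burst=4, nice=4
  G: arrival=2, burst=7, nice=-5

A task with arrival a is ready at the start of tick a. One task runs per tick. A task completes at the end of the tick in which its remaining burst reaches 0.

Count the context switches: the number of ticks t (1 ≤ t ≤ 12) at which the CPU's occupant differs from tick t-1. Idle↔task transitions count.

t=0: ready={C} → run C
t=1: ready={C} → run C
t=2: ready={C,G} → run G
t=3: ready={C,G} → run G
t=4: ready={C,G} → run G
t=5: ready={C,G} → run G
t=6: ready={C,G} → run G
t=7: ready={C,G} → run G
t=8: ready={C,G} → run G
t=9: ready={C} → run C
t=10: ready={C} → run C
t=11: (idle)
t=12: (idle)

context switches = 3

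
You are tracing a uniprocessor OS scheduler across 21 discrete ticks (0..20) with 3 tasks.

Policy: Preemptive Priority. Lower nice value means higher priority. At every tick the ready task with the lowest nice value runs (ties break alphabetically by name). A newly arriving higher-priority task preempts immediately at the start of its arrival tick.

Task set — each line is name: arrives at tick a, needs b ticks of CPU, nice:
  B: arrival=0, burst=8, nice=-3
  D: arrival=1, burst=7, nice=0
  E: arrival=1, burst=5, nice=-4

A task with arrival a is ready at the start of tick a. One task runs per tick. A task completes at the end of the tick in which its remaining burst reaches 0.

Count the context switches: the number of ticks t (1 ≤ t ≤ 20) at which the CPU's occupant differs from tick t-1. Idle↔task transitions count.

context switches = 4

t=0: ready={B} → run B
t=1: ready={B,D,E} → run E
t=2: ready={B,D,E} → run E
t=3: ready={B,D,E} → run E
t=4: ready={B,D,E} → run E
t=5: ready={B,D,E} → run E
t=6: ready={B,D} → run B
t=7: ready={B,D} → run B
t=8: ready={B,D} → run B
t=9: ready={B,D} → run B
t=10: ready={B,D} → run B
t=11: ready={B,D} → run B
t=12: ready={B,D} → run B
t=13: ready={D} → run D
t=14: ready={D} → run D
t=15: ready={D} → run D
t=16: ready={D} → run D
t=17: ready={D} → run D
t=18: ready={D} → run D
t=19: ready={D} → run D
t=20: (idle)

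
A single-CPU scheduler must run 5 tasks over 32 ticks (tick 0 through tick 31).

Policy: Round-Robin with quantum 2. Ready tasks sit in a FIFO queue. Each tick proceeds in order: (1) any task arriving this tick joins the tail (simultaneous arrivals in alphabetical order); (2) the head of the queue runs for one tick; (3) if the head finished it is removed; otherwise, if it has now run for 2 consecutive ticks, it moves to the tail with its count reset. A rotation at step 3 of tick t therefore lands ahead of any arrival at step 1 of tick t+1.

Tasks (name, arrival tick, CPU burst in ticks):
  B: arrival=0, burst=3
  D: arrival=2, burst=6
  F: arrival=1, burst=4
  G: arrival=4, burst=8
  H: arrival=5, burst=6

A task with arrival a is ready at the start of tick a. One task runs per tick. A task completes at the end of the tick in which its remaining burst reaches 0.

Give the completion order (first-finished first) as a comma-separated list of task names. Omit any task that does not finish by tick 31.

completion order = B, F, D, H, G

t=0: queue=[B] q_used=0 → run B
t=1: queue=[B,F] q_used=1 → run B
t=2: queue=[F,B,D] q_used=0 → run F
t=3: queue=[F,B,D] q_used=1 → run F
t=4: queue=[B,D,F,G] q_used=0 → run B
t=5: queue=[D,F,G,H] q_used=0 → run D
t=6: queue=[D,F,G,H] q_used=1 → run D
t=7: queue=[F,G,H,D] q_used=0 → run F
t=8: queue=[F,G,H,D] q_used=1 → run F
t=9: queue=[G,H,D] q_used=0 → run G
t=10: queue=[G,H,D] q_used=1 → run G
t=11: queue=[H,D,G] q_used=0 → run H
t=12: queue=[H,D,G] q_used=1 → run H
t=13: queue=[D,G,H] q_used=0 → run D
t=14: queue=[D,G,H] q_used=1 → run D
t=15: queue=[G,H,D] q_used=0 → run G
t=16: queue=[G,H,D] q_used=1 → run G
t=17: queue=[H,D,G] q_used=0 → run H
t=18: queue=[H,D,G] q_used=1 → run H
t=19: queue=[D,G,H] q_used=0 → run D
t=20: queue=[D,G,H] q_used=1 → run D
t=21: queue=[G,H] q_used=0 → run G
t=22: queue=[G,H] q_used=1 → run G
t=23: queue=[H,G] q_used=0 → run H
t=24: queue=[H,G] q_used=1 → run H
t=25: queue=[G] q_used=0 → run G
t=26: queue=[G] q_used=1 → run G
t=27: (idle)
t=28: (idle)
t=29: (idle)
t=30: (idle)
t=31: (idle)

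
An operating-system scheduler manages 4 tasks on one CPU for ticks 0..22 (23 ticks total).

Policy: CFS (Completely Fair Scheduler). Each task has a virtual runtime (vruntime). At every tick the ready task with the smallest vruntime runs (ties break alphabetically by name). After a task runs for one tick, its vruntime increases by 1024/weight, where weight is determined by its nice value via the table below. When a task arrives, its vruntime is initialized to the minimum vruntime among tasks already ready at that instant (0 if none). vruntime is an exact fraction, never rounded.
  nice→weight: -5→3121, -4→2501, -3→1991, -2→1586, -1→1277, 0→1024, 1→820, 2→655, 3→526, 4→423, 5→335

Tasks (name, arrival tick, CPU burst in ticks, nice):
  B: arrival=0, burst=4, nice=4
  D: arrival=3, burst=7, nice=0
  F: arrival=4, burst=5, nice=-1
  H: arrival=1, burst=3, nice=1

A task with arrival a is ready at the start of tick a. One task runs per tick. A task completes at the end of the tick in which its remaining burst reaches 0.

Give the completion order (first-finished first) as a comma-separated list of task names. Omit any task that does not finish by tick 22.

completion order = H, F, B, D

t=0: vr[B=0] → run B
t=1: vr[B=1024/423 H=1024/423] → run B
t=2: vr[B=2048/423 H=1024/423] → run H
t=3: vr[B=2048/423 D=318208/86715 H=318208/86715] → run D
t=4: vr[B=2048/423 D=404923/86715 F=318208/86715 H=318208/86715] → run F
t=5: vr[B=2048/423 D=404923/86715 F=495147776/110735055 H=318208/86715] → run H
t=6: vr[B=2048/423 D=404923/86715 F=495147776/110735055 H=426496/86715] → run F
t=7: vr[B=2048/423 D=404923/86715 F=583943936/110735055 H=426496/86715] → run D
t=8: vr[B=2048/423 D=491638/86715 F=583943936/110735055 H=426496/86715] → run B
t=9: vr[B=1024/141 D=491638/86715 F=583943936/110735055 H=426496/86715] → run H
t=10: vr[B=1024/141 D=491638/86715 F=583943936/110735055] → run F
t=11: vr[B=1024/141 D=491638/86715 F=672740096/110735055] → run D
t=12: vr[B=1024/141 D=578353/86715 F=672740096/110735055] → run F
t=13: vr[B=1024/141 D=578353/86715 F=761536256/110735055] → run D
t=14: vr[B=1024/141 D=665068/86715 F=761536256/110735055] → run F
t=15: vr[B=1024/141 D=665068/86715] → run B
t=16: vr[D=665068/86715] → run D
t=17: vr[D=751783/86715] → run D
t=18: vr[D=838498/86715] → run D
t=19: (idle)
t=20: (idle)
t=21: (idle)
t=22: (idle)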